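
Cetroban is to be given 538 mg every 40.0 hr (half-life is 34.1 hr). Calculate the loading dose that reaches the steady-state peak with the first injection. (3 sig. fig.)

967 mg

k = ln 2 / 34.1 = 0.02033 hr⁻¹
Accumulation ratio R = 1 / (1 − e^(−kτ)) = 1 / (1 − e^(−0.02033×40.0)) = 1 / (1 − 0.4435) = 1.797
Loading dose = maintenance dose × R = 538 × 1.797 ≈ 967 mg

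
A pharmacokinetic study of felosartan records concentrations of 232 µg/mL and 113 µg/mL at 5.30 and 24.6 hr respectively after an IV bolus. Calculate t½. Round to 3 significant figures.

18.6 hours

k = ln(C₁/C₂) / (t₂ − t₁) = ln(232/113) / (24.6 − 5.30)
  = 0.7193 / 19.30 = 0.03727 hr⁻¹
t½ = ln 2 / k = ln 2 / 0.03727 ≈ 18.6 hours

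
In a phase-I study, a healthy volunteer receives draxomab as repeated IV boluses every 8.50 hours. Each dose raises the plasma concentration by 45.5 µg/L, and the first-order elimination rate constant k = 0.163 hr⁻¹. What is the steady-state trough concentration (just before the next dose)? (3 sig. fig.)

15.2 µg/L

Fraction remaining after one interval: e^(−kτ) = e^(−0.1630 × 8.50) = 0.2502
R = 1 / (1 − 0.2502) = 1.334
Css,max = 45.5 × 1.334 = 60.68 µg/L
Css,min = Css,max × e^(−kτ) = 60.68 × 0.2502 ≈ 15.2 µg/L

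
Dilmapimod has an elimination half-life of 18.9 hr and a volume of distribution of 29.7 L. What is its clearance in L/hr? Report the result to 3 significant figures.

1.09 L/hr

k = ln 2 / t½ = ln 2 / 18.9 = 0.03667 hr⁻¹
CL = k · V = 0.03667 × 29.7 ≈ 1.09 L/hr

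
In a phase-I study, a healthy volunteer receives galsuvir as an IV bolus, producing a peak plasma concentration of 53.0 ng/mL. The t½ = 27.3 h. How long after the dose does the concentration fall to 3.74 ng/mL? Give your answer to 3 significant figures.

104 hours

k = ln 2 / 27.3 = 0.02539 h⁻¹
C(t) = C₀ e^(−kt)  ⇒  t = ln(C₀/C) / k
t = ln(53.0/3.74) / 0.02539 = 2.651 / 0.02539 ≈ 104 hours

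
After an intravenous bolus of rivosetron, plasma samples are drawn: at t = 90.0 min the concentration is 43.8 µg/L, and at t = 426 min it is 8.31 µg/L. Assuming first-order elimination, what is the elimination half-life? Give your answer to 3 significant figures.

140 minutes

k = ln(C₁/C₂) / (t₂ − t₁) = ln(43.8/8.31) / (426 − 90.0)
  = 1.662 / 336.0 = 0.004947 min⁻¹
t½ = ln 2 / k = ln 2 / 0.004947 ≈ 140 minutes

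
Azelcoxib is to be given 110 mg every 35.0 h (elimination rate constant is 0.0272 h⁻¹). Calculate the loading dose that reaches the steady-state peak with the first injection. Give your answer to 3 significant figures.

Accumulation ratio R = 1 / (1 − e^(−kτ)) = 1 / (1 − e^(−0.02720×35.0)) = 1 / (1 − 0.3860) = 1.629
Loading dose = maintenance dose × R = 110 × 1.629 ≈ 179 mg

179 mg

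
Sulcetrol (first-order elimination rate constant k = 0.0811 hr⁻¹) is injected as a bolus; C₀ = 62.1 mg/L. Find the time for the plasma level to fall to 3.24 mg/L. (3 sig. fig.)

C(t) = C₀ e^(−kt)  ⇒  t = ln(C₀/C) / k
t = ln(62.1/3.24) / 0.08110 = 2.953 / 0.08110 ≈ 36.4 hours

36.4 hours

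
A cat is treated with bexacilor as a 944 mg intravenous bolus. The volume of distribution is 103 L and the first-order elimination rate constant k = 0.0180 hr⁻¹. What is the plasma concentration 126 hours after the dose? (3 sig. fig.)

0.949 mg/L

C₀ = dose / V = 944 / 103 = 9.165 mg/L
C(t) = C₀ e^(−kt) = 9.165 × e^(−0.01800 × 126) = 9.165 × e^(−2.268) = 9.165 × 0.1035 ≈ 0.949 mg/L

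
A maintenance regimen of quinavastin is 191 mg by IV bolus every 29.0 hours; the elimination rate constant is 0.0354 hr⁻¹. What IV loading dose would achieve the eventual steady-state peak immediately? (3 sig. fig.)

298 mg

Accumulation ratio R = 1 / (1 − e^(−kτ)) = 1 / (1 − e^(−0.03540×29.0)) = 1 / (1 − 0.3582) = 1.558
Loading dose = maintenance dose × R = 191 × 1.558 ≈ 298 mg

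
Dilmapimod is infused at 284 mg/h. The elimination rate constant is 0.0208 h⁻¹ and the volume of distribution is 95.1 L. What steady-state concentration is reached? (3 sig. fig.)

CL = k · V = 0.0208 × 95.1 = 1.978 L/h
Css = rate / CL = 284 / 1.978 ≈ 144 µg/mL

144 µg/mL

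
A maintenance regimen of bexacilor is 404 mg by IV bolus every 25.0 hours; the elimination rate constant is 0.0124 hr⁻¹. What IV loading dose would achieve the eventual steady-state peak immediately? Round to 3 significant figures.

Accumulation ratio R = 1 / (1 − e^(−kτ)) = 1 / (1 − e^(−0.01240×25.0)) = 1 / (1 − 0.7334) = 3.752
Loading dose = maintenance dose × R = 404 × 3.752 ≈ 1520 mg

1520 mg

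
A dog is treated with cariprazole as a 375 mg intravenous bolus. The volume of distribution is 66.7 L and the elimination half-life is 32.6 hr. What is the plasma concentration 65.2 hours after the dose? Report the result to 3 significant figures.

C₀ = dose / V = 375 / 66.7 = 5.622 µg/mL
k = ln 2 / 32.6 = 0.02126 hr⁻¹
C(t) = C₀ e^(−kt) = 5.622 × e^(−0.02126 × 65.2) = 5.622 × e^(−1.386) = 5.622 × 0.2500 ≈ 1.41 µg/mL

1.41 µg/mL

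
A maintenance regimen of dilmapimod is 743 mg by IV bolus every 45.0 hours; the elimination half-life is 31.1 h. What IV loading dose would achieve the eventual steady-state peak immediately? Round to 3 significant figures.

k = ln 2 / 31.1 = 0.02229 h⁻¹
Accumulation ratio R = 1 / (1 − e^(−kτ)) = 1 / (1 − e^(−0.02229×45.0)) = 1 / (1 − 0.3668) = 1.579
Loading dose = maintenance dose × R = 743 × 1.579 ≈ 1170 mg

1170 mg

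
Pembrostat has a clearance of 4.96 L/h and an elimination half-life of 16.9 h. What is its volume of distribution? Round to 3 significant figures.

121 L

k = ln 2 / t½ = ln 2 / 16.9 = 0.04101 h⁻¹
V = CL / k = 4.96 / 0.04101 ≈ 121 L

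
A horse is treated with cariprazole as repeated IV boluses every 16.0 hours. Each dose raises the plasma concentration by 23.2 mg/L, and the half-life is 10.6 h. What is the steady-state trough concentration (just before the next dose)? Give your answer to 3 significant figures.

12.6 mg/L

k = ln 2 / 10.6 = 0.06539 h⁻¹
Fraction remaining after one interval: e^(−kτ) = e^(−0.06539 × 16.0) = 0.3512
R = 1 / (1 − 0.3512) = 1.541
Css,max = 23.2 × 1.541 = 35.76 mg/L
Css,min = Css,max × e^(−kτ) = 35.76 × 0.3512 ≈ 12.6 mg/L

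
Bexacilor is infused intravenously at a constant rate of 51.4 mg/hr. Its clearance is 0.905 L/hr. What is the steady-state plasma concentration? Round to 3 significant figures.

56.8 mg/L

Css = infusion rate / CL = 51.4 / 0.905 ≈ 56.8 mg/L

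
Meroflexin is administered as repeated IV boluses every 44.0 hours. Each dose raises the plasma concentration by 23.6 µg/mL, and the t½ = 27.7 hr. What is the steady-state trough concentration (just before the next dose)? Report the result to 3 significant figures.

11.8 µg/mL

k = ln 2 / 27.7 = 0.02502 hr⁻¹
Fraction remaining after one interval: e^(−kτ) = e^(−0.02502 × 44.0) = 0.3325
R = 1 / (1 − 0.3325) = 1.498
Css,max = 23.6 × 1.498 = 35.36 µg/mL
Css,min = Css,max × e^(−kτ) = 35.36 × 0.3325 ≈ 11.8 µg/mL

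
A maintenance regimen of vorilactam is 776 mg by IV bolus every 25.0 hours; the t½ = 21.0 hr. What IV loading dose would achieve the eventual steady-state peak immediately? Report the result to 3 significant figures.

1380 mg

k = ln 2 / 21.0 = 0.03301 hr⁻¹
Accumulation ratio R = 1 / (1 − e^(−kτ)) = 1 / (1 − e^(−0.03301×25.0)) = 1 / (1 − 0.4382) = 1.780
Loading dose = maintenance dose × R = 776 × 1.780 ≈ 1380 mg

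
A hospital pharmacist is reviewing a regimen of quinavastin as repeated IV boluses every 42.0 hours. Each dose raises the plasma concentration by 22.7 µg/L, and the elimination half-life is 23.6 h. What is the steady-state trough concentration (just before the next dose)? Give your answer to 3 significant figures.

9.33 µg/L

k = ln 2 / 23.6 = 0.02937 h⁻¹
Fraction remaining after one interval: e^(−kτ) = e^(−0.02937 × 42.0) = 0.2913
R = 1 / (1 − 0.2913) = 1.411
Css,max = 22.7 × 1.411 = 32.03 µg/L
Css,min = Css,max × e^(−kτ) = 32.03 × 0.2913 ≈ 9.33 µg/L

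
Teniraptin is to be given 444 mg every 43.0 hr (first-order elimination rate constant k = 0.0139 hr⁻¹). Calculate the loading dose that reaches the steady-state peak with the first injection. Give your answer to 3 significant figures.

987 mg

Accumulation ratio R = 1 / (1 − e^(−kτ)) = 1 / (1 − e^(−0.01390×43.0)) = 1 / (1 − 0.5501) = 2.223
Loading dose = maintenance dose × R = 444 × 2.223 ≈ 987 mg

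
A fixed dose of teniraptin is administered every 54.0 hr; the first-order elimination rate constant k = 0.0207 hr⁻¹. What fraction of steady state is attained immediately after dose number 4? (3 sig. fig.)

0.989

f_n = 1 − e^(−nkτ) = 1 − e^(−4 × 0.02070 × 54.0) = 1 − e^(−4.471) = 1 − 0.01143 ≈ 0.989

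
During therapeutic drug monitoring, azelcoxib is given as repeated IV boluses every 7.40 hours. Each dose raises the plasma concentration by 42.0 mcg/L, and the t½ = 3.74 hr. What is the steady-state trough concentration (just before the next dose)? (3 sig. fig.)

14.3 mcg/L

k = ln 2 / 3.74 = 0.1853 hr⁻¹
Fraction remaining after one interval: e^(−kτ) = e^(−0.1853 × 7.40) = 0.2537
R = 1 / (1 − 0.2537) = 1.340
Css,max = 42.0 × 1.340 = 56.28 mcg/L
Css,min = Css,max × e^(−kτ) = 56.28 × 0.2537 ≈ 14.3 mcg/L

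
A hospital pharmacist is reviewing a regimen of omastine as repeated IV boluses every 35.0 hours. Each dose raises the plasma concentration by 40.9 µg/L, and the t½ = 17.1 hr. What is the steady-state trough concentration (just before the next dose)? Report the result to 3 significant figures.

k = ln 2 / 17.1 = 0.04053 hr⁻¹
Fraction remaining after one interval: e^(−kτ) = e^(−0.04053 × 35.0) = 0.2420
R = 1 / (1 − 0.2420) = 1.319
Css,max = 40.9 × 1.319 = 53.96 µg/L
Css,min = Css,max × e^(−kτ) = 53.96 × 0.2420 ≈ 13.1 µg/L

13.1 µg/L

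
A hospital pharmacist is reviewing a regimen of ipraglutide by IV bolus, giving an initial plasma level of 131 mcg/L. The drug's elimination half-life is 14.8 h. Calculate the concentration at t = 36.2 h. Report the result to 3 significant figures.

k = ln 2 / 14.8 = 0.04683 h⁻¹
36.2 h is 2.446 half-lives, so C = 131 × (1/2)^2.446 = 131 × 0.1835 ≈ 24.0 mcg/L

24.0 mcg/L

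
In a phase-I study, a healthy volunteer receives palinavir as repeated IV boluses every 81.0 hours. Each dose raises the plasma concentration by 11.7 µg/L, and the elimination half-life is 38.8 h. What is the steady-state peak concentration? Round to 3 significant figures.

k = ln 2 / 38.8 = 0.01786 h⁻¹
Fraction remaining after one interval: e^(−kτ) = e^(−0.01786 × 81.0) = 0.2353
R = 1 / (1 − 0.2353) = 1.308
Css,max = 11.7 × 1.308 ≈ 15.3 µg/L

15.3 µg/L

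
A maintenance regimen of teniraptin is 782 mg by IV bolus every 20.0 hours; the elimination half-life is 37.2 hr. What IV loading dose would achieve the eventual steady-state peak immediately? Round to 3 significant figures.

2510 mg

k = ln 2 / 37.2 = 0.01863 hr⁻¹
Accumulation ratio R = 1 / (1 − e^(−kτ)) = 1 / (1 − e^(−0.01863×20.0)) = 1 / (1 − 0.6889) = 3.214
Loading dose = maintenance dose × R = 782 × 3.214 ≈ 2510 mg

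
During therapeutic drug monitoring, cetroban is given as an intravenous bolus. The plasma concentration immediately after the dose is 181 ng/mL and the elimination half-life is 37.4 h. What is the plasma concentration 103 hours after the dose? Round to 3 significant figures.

k = ln 2 / 37.4 = 0.01853 h⁻¹
103 h is 2.754 half-lives, so C = 181 × (1/2)^2.754 = 181 × 0.1482 ≈ 26.8 ng/mL

26.8 ng/mL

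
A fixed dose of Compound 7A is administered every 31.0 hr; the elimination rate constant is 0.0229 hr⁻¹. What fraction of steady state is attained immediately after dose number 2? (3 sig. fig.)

f_n = 1 − e^(−nkτ) = 1 − e^(−2 × 0.02290 × 31.0) = 1 − e^(−1.420) = 1 − 0.2418 ≈ 0.758

0.758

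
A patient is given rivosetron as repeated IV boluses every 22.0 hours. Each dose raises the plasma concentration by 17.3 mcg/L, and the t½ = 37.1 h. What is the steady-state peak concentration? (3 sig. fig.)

k = ln 2 / 37.1 = 0.01868 h⁻¹
Fraction remaining after one interval: e^(−kτ) = e^(−0.01868 × 22.0) = 0.6630
R = 1 / (1 − 0.6630) = 2.967
Css,max = 17.3 × 2.967 ≈ 51.3 mcg/L

51.3 mcg/L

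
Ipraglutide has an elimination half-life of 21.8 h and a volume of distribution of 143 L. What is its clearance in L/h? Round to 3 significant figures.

k = ln 2 / t½ = ln 2 / 21.8 = 0.03180 h⁻¹
CL = k · V = 0.03180 × 143 ≈ 4.55 L/h

4.55 L/h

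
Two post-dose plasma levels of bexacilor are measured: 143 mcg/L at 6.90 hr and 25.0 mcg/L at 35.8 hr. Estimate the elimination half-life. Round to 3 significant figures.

k = ln(C₁/C₂) / (t₂ − t₁) = ln(143/25.0) / (35.8 − 6.90)
  = 1.744 / 28.90 = 0.06034 hr⁻¹
t½ = ln 2 / k = ln 2 / 0.06034 ≈ 11.5 hours

11.5 hours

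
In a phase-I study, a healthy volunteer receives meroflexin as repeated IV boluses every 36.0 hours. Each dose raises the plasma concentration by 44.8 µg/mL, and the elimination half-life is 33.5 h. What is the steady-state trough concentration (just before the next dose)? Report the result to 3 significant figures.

k = ln 2 / 33.5 = 0.02069 h⁻¹
Fraction remaining after one interval: e^(−kτ) = e^(−0.02069 × 36.0) = 0.4748
R = 1 / (1 − 0.4748) = 1.904
Css,max = 44.8 × 1.904 = 85.30 µg/mL
Css,min = Css,max × e^(−kτ) = 85.30 × 0.4748 ≈ 40.5 µg/mL

40.5 µg/mL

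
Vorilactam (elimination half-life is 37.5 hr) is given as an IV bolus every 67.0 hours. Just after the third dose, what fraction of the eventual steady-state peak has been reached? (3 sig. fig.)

0.976

k = ln 2 / 37.5 = 0.01848 hr⁻¹
f_n = 1 − e^(−nkτ) = 1 − e^(−3 × 0.01848 × 67.0) = 1 − e^(−3.715) = 1 − 0.02435 ≈ 0.976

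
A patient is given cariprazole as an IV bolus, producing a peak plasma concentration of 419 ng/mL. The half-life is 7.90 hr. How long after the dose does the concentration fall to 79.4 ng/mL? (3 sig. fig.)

k = ln 2 / 7.90 = 0.08774 hr⁻¹
C(t) = C₀ e^(−kt)  ⇒  t = ln(C₀/C) / k
t = ln(419/79.4) / 0.08774 = 1.663 / 0.08774 ≈ 19.0 hours

19.0 hours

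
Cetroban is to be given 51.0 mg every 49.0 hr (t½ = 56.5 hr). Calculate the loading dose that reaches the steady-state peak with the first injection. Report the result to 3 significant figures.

k = ln 2 / 56.5 = 0.01227 hr⁻¹
Accumulation ratio R = 1 / (1 − e^(−kτ)) = 1 / (1 − e^(−0.01227×49.0)) = 1 / (1 − 0.5482) = 2.213
Loading dose = maintenance dose × R = 51.0 × 2.213 ≈ 113 mg

113 mg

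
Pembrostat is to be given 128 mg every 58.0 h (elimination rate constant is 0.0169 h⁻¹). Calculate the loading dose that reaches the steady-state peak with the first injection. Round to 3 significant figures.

Accumulation ratio R = 1 / (1 − e^(−kτ)) = 1 / (1 − e^(−0.01690×58.0)) = 1 / (1 − 0.3752) = 1.601
Loading dose = maintenance dose × R = 128 × 1.601 ≈ 205 mg

205 mg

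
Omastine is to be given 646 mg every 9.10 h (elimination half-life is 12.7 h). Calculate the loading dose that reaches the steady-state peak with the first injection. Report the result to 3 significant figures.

k = ln 2 / 12.7 = 0.05458 h⁻¹
Accumulation ratio R = 1 / (1 − e^(−kτ)) = 1 / (1 − e^(−0.05458×9.10)) = 1 / (1 − 0.6086) = 2.555
Loading dose = maintenance dose × R = 646 × 2.555 ≈ 1650 mg

1650 mg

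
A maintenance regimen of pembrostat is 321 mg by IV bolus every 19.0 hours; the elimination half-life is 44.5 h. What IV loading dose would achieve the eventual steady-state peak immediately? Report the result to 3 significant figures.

1250 mg

k = ln 2 / 44.5 = 0.01558 h⁻¹
Accumulation ratio R = 1 / (1 − e^(−kτ)) = 1 / (1 − e^(−0.01558×19.0)) = 1 / (1 − 0.7438) = 3.904
Loading dose = maintenance dose × R = 321 × 3.904 ≈ 1250 mg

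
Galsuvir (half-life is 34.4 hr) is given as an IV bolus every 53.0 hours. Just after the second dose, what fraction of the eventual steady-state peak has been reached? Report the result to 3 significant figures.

0.882

k = ln 2 / 34.4 = 0.02015 hr⁻¹
f_n = 1 − e^(−nkτ) = 1 − e^(−2 × 0.02015 × 53.0) = 1 − e^(−2.136) = 1 − 0.1181 ≈ 0.882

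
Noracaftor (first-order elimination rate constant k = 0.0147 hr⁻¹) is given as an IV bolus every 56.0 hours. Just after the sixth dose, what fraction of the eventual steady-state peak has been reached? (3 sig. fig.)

0.993

f_n = 1 − e^(−nkτ) = 1 − e^(−6 × 0.01470 × 56.0) = 1 − e^(−4.939) = 1 − 0.007160 ≈ 0.993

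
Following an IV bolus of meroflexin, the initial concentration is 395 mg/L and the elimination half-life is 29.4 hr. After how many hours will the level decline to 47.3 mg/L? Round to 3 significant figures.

90.0 hours

k = ln 2 / 29.4 = 0.02358 hr⁻¹
C(t) = C₀ e^(−kt)  ⇒  t = ln(C₀/C) / k
t = ln(395/47.3) / 0.02358 = 2.122 / 0.02358 ≈ 90.0 hours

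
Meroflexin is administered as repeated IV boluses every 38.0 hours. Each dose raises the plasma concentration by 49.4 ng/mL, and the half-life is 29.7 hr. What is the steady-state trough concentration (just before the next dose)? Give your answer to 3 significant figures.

k = ln 2 / 29.7 = 0.02334 hr⁻¹
Fraction remaining after one interval: e^(−kτ) = e^(−0.02334 × 38.0) = 0.4119
R = 1 / (1 − 0.4119) = 1.701
Css,max = 49.4 × 1.701 = 84.01 ng/mL
Css,min = Css,max × e^(−kτ) = 84.01 × 0.4119 ≈ 34.6 ng/mL

34.6 ng/mL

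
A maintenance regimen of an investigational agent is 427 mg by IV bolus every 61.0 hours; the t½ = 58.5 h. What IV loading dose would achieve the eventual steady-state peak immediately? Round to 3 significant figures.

k = ln 2 / 58.5 = 0.01185 h⁻¹
Accumulation ratio R = 1 / (1 − e^(−kτ)) = 1 / (1 − e^(−0.01185×61.0)) = 1 / (1 − 0.4854) = 1.943
Loading dose = maintenance dose × R = 427 × 1.943 ≈ 830 mg

830 mg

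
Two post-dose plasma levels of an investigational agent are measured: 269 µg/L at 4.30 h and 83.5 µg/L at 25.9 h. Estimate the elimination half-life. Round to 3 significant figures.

12.8 hours

k = ln(C₁/C₂) / (t₂ − t₁) = ln(269/83.5) / (25.9 − 4.30)
  = 1.170 / 21.60 = 0.05416 h⁻¹
t½ = ln 2 / k = ln 2 / 0.05416 ≈ 12.8 hours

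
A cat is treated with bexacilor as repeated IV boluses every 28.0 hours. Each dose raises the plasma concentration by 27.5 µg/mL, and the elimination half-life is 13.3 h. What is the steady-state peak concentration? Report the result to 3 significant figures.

k = ln 2 / 13.3 = 0.05212 h⁻¹
Fraction remaining after one interval: e^(−kτ) = e^(−0.05212 × 28.0) = 0.2324
R = 1 / (1 − 0.2324) = 1.303
Css,max = 27.5 × 1.303 ≈ 35.8 µg/mL

35.8 µg/mL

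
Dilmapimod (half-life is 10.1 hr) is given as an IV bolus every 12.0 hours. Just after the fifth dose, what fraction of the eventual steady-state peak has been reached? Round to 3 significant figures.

k = ln 2 / 10.1 = 0.06863 hr⁻¹
f_n = 1 − e^(−nkτ) = 1 − e^(−5 × 0.06863 × 12.0) = 1 − e^(−4.118) = 1 − 0.01628 ≈ 0.984

0.984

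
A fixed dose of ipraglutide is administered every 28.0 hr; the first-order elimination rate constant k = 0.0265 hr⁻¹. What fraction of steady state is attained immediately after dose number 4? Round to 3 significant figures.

0.949

f_n = 1 − e^(−nkτ) = 1 − e^(−4 × 0.02650 × 28.0) = 1 − e^(−2.968) = 1 − 0.05141 ≈ 0.949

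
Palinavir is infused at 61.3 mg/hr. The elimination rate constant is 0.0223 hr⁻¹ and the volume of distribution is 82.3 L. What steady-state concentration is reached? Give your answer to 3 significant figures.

CL = k · V = 0.0223 × 82.3 = 1.835 L/hr
Css = rate / CL = 61.3 / 1.835 ≈ 33.4 µg/mL

33.4 µg/mL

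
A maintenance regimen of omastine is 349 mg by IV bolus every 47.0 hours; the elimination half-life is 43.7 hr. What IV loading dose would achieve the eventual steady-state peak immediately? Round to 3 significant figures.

664 mg

k = ln 2 / 43.7 = 0.01586 hr⁻¹
Accumulation ratio R = 1 / (1 − e^(−kτ)) = 1 / (1 − e^(−0.01586×47.0)) = 1 / (1 − 0.4745) = 1.903
Loading dose = maintenance dose × R = 349 × 1.903 ≈ 664 mg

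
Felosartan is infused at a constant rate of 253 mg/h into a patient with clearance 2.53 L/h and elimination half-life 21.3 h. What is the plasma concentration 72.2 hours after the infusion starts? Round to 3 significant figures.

90.5 mg/L

Css = rate / CL = 253 / 2.53 = 100.0 mg/L
k = ln 2 / 21.3 = 0.03254 h⁻¹
C(t) = Css (1 − e^(−kt)) = 100.0 × (1 − e^(−2.350)) = 100.0 × 0.9046 ≈ 90.5 mg/L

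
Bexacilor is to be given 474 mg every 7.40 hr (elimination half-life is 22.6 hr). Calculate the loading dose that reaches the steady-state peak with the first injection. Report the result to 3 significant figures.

k = ln 2 / 22.6 = 0.03067 hr⁻¹
Accumulation ratio R = 1 / (1 − e^(−kτ)) = 1 / (1 − e^(−0.03067×7.40)) = 1 / (1 − 0.7970) = 4.925
Loading dose = maintenance dose × R = 474 × 4.925 ≈ 2330 mg

2330 mg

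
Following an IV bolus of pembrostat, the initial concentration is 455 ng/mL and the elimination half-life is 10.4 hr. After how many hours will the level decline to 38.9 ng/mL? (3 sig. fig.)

36.9 hours

k = ln 2 / 10.4 = 0.06665 hr⁻¹
C(t) = C₀ e^(−kt)  ⇒  t = ln(C₀/C) / k
t = ln(455/38.9) / 0.06665 = 2.459 / 0.06665 ≈ 36.9 hours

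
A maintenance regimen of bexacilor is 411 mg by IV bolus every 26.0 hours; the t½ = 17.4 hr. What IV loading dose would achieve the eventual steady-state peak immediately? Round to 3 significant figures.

637 mg

k = ln 2 / 17.4 = 0.03984 hr⁻¹
Accumulation ratio R = 1 / (1 − e^(−kτ)) = 1 / (1 − e^(−0.03984×26.0)) = 1 / (1 − 0.3550) = 1.550
Loading dose = maintenance dose × R = 411 × 1.550 ≈ 637 mg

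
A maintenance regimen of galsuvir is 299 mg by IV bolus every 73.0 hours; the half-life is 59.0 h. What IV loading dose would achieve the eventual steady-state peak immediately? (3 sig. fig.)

k = ln 2 / 59.0 = 0.01175 h⁻¹
Accumulation ratio R = 1 / (1 − e^(−kτ)) = 1 / (1 − e^(−0.01175×73.0)) = 1 / (1 − 0.4242) = 1.737
Loading dose = maintenance dose × R = 299 × 1.737 ≈ 519 mg

519 mg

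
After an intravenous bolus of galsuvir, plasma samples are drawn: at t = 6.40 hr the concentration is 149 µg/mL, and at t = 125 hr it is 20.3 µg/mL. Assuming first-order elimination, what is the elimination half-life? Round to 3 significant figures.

k = ln(C₁/C₂) / (t₂ − t₁) = ln(149/20.3) / (125 − 6.40)
  = 1.993 / 118.6 = 0.01681 hr⁻¹
t½ = ln 2 / k = ln 2 / 0.01681 ≈ 41.2 hours

41.2 hours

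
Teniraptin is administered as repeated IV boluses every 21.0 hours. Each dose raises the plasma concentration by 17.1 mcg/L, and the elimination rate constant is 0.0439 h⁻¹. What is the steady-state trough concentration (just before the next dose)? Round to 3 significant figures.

Fraction remaining after one interval: e^(−kτ) = e^(−0.04390 × 21.0) = 0.3978
R = 1 / (1 − 0.3978) = 1.660
Css,max = 17.1 × 1.660 = 28.39 mcg/L
Css,min = Css,max × e^(−kτ) = 28.39 × 0.3978 ≈ 11.3 mcg/L

11.3 mcg/L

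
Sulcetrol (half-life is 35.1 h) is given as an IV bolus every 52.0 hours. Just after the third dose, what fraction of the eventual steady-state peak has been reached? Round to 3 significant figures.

0.954

k = ln 2 / 35.1 = 0.01975 h⁻¹
f_n = 1 − e^(−nkτ) = 1 − e^(−3 × 0.01975 × 52.0) = 1 − e^(−3.081) = 1 − 0.04593 ≈ 0.954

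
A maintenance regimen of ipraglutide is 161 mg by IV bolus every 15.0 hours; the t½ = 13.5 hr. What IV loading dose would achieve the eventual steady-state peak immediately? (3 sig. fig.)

k = ln 2 / 13.5 = 0.05134 hr⁻¹
Accumulation ratio R = 1 / (1 − e^(−kτ)) = 1 / (1 − e^(−0.05134×15.0)) = 1 / (1 − 0.4629) = 1.862
Loading dose = maintenance dose × R = 161 × 1.862 ≈ 300 mg

300 mg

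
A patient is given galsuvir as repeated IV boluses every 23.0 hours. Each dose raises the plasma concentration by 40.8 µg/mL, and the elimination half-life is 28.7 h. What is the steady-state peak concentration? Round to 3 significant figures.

95.7 µg/mL

k = ln 2 / 28.7 = 0.02415 h⁻¹
Fraction remaining after one interval: e^(−kτ) = e^(−0.02415 × 23.0) = 0.5738
R = 1 / (1 − 0.5738) = 2.346
Css,max = 40.8 × 2.346 ≈ 95.7 µg/mL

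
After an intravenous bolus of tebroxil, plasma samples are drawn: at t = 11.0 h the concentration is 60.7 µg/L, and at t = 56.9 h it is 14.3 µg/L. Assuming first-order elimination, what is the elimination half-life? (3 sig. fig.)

22.0 hours

k = ln(C₁/C₂) / (t₂ − t₁) = ln(60.7/14.3) / (56.9 − 11.0)
  = 1.446 / 45.90 = 0.03150 h⁻¹
t½ = ln 2 / k = ln 2 / 0.03150 ≈ 22.0 hours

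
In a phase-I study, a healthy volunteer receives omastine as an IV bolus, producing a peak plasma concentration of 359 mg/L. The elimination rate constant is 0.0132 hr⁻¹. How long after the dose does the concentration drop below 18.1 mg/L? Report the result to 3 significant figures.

226 hours

C(t) = C₀ e^(−kt)  ⇒  t = ln(C₀/C) / k
t = ln(359/18.1) / 0.01320 = 2.987 / 0.01320 ≈ 226 hours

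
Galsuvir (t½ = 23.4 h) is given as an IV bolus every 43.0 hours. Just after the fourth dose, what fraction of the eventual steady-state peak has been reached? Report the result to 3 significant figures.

0.994

k = ln 2 / 23.4 = 0.02962 h⁻¹
f_n = 1 − e^(−nkτ) = 1 − e^(−4 × 0.02962 × 43.0) = 1 − e^(−5.095) = 1 − 0.006128 ≈ 0.994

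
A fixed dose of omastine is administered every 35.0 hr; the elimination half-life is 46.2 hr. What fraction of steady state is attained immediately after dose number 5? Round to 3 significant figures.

k = ln 2 / 46.2 = 0.01500 hr⁻¹
f_n = 1 − e^(−nkτ) = 1 − e^(−5 × 0.01500 × 35.0) = 1 − e^(−2.626) = 1 − 0.07240 ≈ 0.928

0.928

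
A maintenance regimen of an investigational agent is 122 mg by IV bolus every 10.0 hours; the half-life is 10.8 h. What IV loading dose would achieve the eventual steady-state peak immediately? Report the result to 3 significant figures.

k = ln 2 / 10.8 = 0.06418 h⁻¹
Accumulation ratio R = 1 / (1 − e^(−kτ)) = 1 / (1 − e^(−0.06418×10.0)) = 1 / (1 − 0.5263) = 2.111
Loading dose = maintenance dose × R = 122 × 2.111 ≈ 258 mg

258 mg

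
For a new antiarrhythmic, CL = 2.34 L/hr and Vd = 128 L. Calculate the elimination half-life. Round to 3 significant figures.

k = CL / V = 2.34 / 128 = 0.01828 hr⁻¹
t½ = ln 2 / k = ln 2 / 0.01828 ≈ 37.9 hours

37.9 hours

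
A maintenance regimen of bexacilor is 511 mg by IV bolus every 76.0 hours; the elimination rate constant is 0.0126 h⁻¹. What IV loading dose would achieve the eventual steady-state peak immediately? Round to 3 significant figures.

Accumulation ratio R = 1 / (1 − e^(−kτ)) = 1 / (1 − e^(−0.01260×76.0)) = 1 / (1 − 0.3838) = 1.623
Loading dose = maintenance dose × R = 511 × 1.623 ≈ 829 mg

829 mg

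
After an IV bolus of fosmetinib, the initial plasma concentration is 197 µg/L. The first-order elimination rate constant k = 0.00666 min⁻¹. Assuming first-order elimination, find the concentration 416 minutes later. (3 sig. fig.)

12.3 µg/L

C(t) = C₀ e^(−kt) = 197 × e^(−0.006660 × 416) = 197 × e^(−2.771) = 197 × 0.06263 ≈ 12.3 µg/L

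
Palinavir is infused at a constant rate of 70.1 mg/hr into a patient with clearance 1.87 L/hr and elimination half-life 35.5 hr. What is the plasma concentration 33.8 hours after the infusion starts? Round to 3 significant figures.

Css = rate / CL = 70.1 / 1.87 = 37.49 µg/mL
k = ln 2 / 35.5 = 0.01953 hr⁻¹
C(t) = Css (1 − e^(−kt)) = 37.49 × (1 − e^(−0.6600)) = 37.49 × 0.4831 ≈ 18.1 µg/mL

18.1 µg/mL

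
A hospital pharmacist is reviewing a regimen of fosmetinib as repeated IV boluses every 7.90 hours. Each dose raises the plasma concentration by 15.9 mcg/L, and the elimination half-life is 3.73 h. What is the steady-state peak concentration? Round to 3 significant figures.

20.7 mcg/L

k = ln 2 / 3.73 = 0.1858 h⁻¹
Fraction remaining after one interval: e^(−kτ) = e^(−0.1858 × 7.90) = 0.2304
R = 1 / (1 − 0.2304) = 1.299
Css,max = 15.9 × 1.299 ≈ 20.7 mcg/L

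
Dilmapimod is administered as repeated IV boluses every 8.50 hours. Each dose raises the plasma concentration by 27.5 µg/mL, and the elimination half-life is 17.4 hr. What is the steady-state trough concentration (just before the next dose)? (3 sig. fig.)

k = ln 2 / 17.4 = 0.03984 hr⁻¹
Fraction remaining after one interval: e^(−kτ) = e^(−0.03984 × 8.50) = 0.7128
R = 1 / (1 − 0.7128) = 3.481
Css,max = 27.5 × 3.481 = 95.74 µg/mL
Css,min = Css,max × e^(−kτ) = 95.74 × 0.7128 ≈ 68.2 µg/mL

68.2 µg/mL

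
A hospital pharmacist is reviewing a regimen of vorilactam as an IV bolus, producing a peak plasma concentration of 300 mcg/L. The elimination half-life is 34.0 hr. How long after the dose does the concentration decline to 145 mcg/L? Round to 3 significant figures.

35.7 hours

k = ln 2 / 34.0 = 0.02039 hr⁻¹
C(t) = C₀ e^(−kt)  ⇒  t = ln(C₀/C) / k
t = ln(300/145) / 0.02039 = 0.7270 / 0.02039 ≈ 35.7 hours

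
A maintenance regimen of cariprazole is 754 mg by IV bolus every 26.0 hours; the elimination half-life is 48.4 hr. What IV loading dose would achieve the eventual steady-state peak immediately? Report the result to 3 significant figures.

2430 mg

k = ln 2 / 48.4 = 0.01432 hr⁻¹
Accumulation ratio R = 1 / (1 − e^(−kτ)) = 1 / (1 − e^(−0.01432×26.0)) = 1 / (1 − 0.6891) = 3.217
Loading dose = maintenance dose × R = 754 × 3.217 ≈ 2430 mg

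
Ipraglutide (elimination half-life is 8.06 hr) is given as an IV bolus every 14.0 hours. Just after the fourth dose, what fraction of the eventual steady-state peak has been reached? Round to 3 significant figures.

0.992

k = ln 2 / 8.06 = 0.08600 hr⁻¹
f_n = 1 − e^(−nkτ) = 1 − e^(−4 × 0.08600 × 14.0) = 1 − e^(−4.816) = 1 − 0.008100 ≈ 0.992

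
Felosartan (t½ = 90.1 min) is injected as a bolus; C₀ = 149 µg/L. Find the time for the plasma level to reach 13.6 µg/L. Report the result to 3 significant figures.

k = ln 2 / 90.1 = 0.007693 min⁻¹
C(t) = C₀ e^(−kt)  ⇒  t = ln(C₀/C) / k
t = ln(149/13.6) / 0.007693 = 2.394 / 0.007693 ≈ 311 minutes

311 minutes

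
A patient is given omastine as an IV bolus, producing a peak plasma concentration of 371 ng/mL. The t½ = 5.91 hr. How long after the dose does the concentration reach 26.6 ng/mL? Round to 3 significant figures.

22.5 hours

k = ln 2 / 5.91 = 0.1173 hr⁻¹
C(t) = C₀ e^(−kt)  ⇒  t = ln(C₀/C) / k
t = ln(371/26.6) / 0.1173 = 2.635 / 0.1173 ≈ 22.5 hours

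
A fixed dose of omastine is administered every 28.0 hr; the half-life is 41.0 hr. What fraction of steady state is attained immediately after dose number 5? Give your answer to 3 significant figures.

k = ln 2 / 41.0 = 0.01691 hr⁻¹
f_n = 1 − e^(−nkτ) = 1 − e^(−5 × 0.01691 × 28.0) = 1 − e^(−2.367) = 1 − 0.09378 ≈ 0.906

0.906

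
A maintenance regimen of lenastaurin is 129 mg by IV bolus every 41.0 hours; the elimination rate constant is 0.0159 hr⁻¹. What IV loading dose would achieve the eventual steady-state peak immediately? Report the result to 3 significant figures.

269 mg

Accumulation ratio R = 1 / (1 − e^(−kτ)) = 1 / (1 − e^(−0.01590×41.0)) = 1 / (1 − 0.5211) = 2.088
Loading dose = maintenance dose × R = 129 × 2.088 ≈ 269 mg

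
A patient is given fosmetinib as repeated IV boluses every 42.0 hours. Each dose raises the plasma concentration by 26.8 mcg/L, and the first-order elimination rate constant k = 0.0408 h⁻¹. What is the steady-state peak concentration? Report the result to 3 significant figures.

Fraction remaining after one interval: e^(−kτ) = e^(−0.04080 × 42.0) = 0.1802
R = 1 / (1 − 0.1802) = 1.220
Css,max = 26.8 × 1.220 ≈ 32.7 mcg/L

32.7 mcg/L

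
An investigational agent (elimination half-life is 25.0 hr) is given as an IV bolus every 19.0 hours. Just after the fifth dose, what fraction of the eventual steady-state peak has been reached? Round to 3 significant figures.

0.928

k = ln 2 / 25.0 = 0.02773 hr⁻¹
f_n = 1 − e^(−nkτ) = 1 − e^(−5 × 0.02773 × 19.0) = 1 − e^(−2.634) = 1 − 0.07179 ≈ 0.928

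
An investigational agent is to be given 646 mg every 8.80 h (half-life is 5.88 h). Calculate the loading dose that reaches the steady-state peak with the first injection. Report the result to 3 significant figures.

k = ln 2 / 5.88 = 0.1179 h⁻¹
Accumulation ratio R = 1 / (1 − e^(−kτ)) = 1 / (1 − e^(−0.1179×8.80)) = 1 / (1 − 0.3544) = 1.549
Loading dose = maintenance dose × R = 646 × 1.549 ≈ 1000 mg

1000 mg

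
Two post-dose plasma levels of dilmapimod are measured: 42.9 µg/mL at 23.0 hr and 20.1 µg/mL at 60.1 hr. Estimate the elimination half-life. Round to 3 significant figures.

33.9 hours

k = ln(C₁/C₂) / (t₂ − t₁) = ln(42.9/20.1) / (60.1 − 23.0)
  = 0.7582 / 37.10 = 0.02044 hr⁻¹
t½ = ln 2 / k = ln 2 / 0.02044 ≈ 33.9 hours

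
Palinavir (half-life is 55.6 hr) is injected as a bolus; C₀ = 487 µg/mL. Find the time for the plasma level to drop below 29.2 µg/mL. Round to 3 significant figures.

k = ln 2 / 55.6 = 0.01247 hr⁻¹
C(t) = C₀ e^(−kt)  ⇒  t = ln(C₀/C) / k
t = ln(487/29.2) / 0.01247 = 2.814 / 0.01247 ≈ 226 hours

226 hours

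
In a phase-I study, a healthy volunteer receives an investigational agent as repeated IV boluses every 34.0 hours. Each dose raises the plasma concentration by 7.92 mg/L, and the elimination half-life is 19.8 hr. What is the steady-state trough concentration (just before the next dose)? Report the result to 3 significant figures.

k = ln 2 / 19.8 = 0.03501 hr⁻¹
Fraction remaining after one interval: e^(−kτ) = e^(−0.03501 × 34.0) = 0.3041
R = 1 / (1 − 0.3041) = 1.437
Css,max = 7.92 × 1.437 = 11.38 mg/L
Css,min = Css,max × e^(−kτ) = 11.38 × 0.3041 ≈ 3.46 mg/L

3.46 mg/L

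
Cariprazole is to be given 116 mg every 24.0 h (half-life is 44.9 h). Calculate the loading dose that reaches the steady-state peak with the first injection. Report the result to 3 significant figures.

375 mg

k = ln 2 / 44.9 = 0.01544 h⁻¹
Accumulation ratio R = 1 / (1 − e^(−kτ)) = 1 / (1 − e^(−0.01544×24.0)) = 1 / (1 − 0.6904) = 3.230
Loading dose = maintenance dose × R = 116 × 3.230 ≈ 375 mg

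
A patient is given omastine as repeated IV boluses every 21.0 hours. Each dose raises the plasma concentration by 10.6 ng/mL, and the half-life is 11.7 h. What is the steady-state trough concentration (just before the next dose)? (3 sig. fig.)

4.29 ng/mL

k = ln 2 / 11.7 = 0.05924 h⁻¹
Fraction remaining after one interval: e^(−kτ) = e^(−0.05924 × 21.0) = 0.2882
R = 1 / (1 − 0.2882) = 1.405
Css,max = 10.6 × 1.405 = 14.89 ng/mL
Css,min = Css,max × e^(−kτ) = 14.89 × 0.2882 ≈ 4.29 ng/mL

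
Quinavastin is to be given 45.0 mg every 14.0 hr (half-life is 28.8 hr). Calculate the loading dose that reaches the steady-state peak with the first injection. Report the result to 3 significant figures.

157 mg

k = ln 2 / 28.8 = 0.02407 hr⁻¹
Accumulation ratio R = 1 / (1 − e^(−kτ)) = 1 / (1 − e^(−0.02407×14.0)) = 1 / (1 − 0.7139) = 3.496
Loading dose = maintenance dose × R = 45.0 × 3.496 ≈ 157 mg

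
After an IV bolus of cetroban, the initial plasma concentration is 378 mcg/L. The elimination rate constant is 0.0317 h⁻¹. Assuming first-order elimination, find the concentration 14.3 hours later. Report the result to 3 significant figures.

C(t) = C₀ e^(−kt) = 378 × e^(−0.03170 × 14.3) = 378 × e^(−0.4533) = 378 × 0.6355 ≈ 240 mcg/L

240 mcg/L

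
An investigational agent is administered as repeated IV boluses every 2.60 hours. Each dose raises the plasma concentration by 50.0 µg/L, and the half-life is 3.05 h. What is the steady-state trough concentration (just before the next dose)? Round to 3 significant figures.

62.1 µg/L

k = ln 2 / 3.05 = 0.2273 h⁻¹
Fraction remaining after one interval: e^(−kτ) = e^(−0.2273 × 2.60) = 0.5538
R = 1 / (1 − 0.5538) = 2.241
Css,max = 50.0 × 2.241 = 112.1 µg/L
Css,min = Css,max × e^(−kτ) = 112.1 × 0.5538 ≈ 62.1 µg/L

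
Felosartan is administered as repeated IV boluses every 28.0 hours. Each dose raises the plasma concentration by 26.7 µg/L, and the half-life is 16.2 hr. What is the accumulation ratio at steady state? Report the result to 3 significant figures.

1.43

k = ln 2 / 16.2 = 0.04279 hr⁻¹
Fraction remaining after one interval: e^(−kτ) = e^(−0.04279 × 28.0) = 0.3018
R = 1 / (1 − 0.3018) = 1 / 0.6982 ≈ 1.43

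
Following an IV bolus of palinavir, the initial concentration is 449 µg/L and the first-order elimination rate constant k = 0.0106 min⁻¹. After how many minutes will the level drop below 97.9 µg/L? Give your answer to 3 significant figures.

C(t) = C₀ e^(−kt)  ⇒  t = ln(C₀/C) / k
t = ln(449/97.9) / 0.01060 = 1.523 / 0.01060 ≈ 144 minutes

144 minutes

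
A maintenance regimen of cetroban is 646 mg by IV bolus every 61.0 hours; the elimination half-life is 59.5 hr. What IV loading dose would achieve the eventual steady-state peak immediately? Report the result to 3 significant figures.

1270 mg

k = ln 2 / 59.5 = 0.01165 hr⁻¹
Accumulation ratio R = 1 / (1 − e^(−kτ)) = 1 / (1 − e^(−0.01165×61.0)) = 1 / (1 − 0.4913) = 1.966
Loading dose = maintenance dose × R = 646 × 1.966 ≈ 1270 mg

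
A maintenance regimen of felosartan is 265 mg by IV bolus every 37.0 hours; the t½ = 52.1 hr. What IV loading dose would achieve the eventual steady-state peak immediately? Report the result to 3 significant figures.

k = ln 2 / 52.1 = 0.01330 hr⁻¹
Accumulation ratio R = 1 / (1 − e^(−kτ)) = 1 / (1 − e^(−0.01330×37.0)) = 1 / (1 − 0.6112) = 2.572
Loading dose = maintenance dose × R = 265 × 2.572 ≈ 682 mg

682 mg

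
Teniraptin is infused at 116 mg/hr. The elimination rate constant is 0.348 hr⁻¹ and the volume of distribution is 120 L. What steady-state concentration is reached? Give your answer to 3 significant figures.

CL = k · V = 0.348 × 120 = 41.76 L/hr
Css = rate / CL = 116 / 41.76 ≈ 2.78 mg/L

2.78 mg/L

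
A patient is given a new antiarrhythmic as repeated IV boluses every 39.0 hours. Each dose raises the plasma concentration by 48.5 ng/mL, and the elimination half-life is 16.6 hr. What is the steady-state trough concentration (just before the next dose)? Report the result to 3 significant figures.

k = ln 2 / 16.6 = 0.04176 hr⁻¹
Fraction remaining after one interval: e^(−kτ) = e^(−0.04176 × 39.0) = 0.1962
R = 1 / (1 − 0.1962) = 1.244
Css,max = 48.5 × 1.244 = 60.34 ng/mL
Css,min = Css,max × e^(−kτ) = 60.34 × 0.1962 ≈ 11.8 ng/mL

11.8 ng/mL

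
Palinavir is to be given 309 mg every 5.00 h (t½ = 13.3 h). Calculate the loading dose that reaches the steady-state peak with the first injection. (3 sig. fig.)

k = ln 2 / 13.3 = 0.05212 h⁻¹
Accumulation ratio R = 1 / (1 − e^(−kτ)) = 1 / (1 − e^(−0.05212×5.00)) = 1 / (1 − 0.7706) = 4.359
Loading dose = maintenance dose × R = 309 × 4.359 ≈ 1350 mg

1350 mg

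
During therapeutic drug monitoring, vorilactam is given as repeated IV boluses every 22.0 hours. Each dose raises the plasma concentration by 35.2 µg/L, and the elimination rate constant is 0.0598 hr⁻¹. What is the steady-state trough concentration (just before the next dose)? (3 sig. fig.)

Fraction remaining after one interval: e^(−kτ) = e^(−0.05980 × 22.0) = 0.2683
R = 1 / (1 − 0.2683) = 1.367
Css,max = 35.2 × 1.367 = 48.11 µg/L
Css,min = Css,max × e^(−kτ) = 48.11 × 0.2683 ≈ 12.9 µg/L

12.9 µg/L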